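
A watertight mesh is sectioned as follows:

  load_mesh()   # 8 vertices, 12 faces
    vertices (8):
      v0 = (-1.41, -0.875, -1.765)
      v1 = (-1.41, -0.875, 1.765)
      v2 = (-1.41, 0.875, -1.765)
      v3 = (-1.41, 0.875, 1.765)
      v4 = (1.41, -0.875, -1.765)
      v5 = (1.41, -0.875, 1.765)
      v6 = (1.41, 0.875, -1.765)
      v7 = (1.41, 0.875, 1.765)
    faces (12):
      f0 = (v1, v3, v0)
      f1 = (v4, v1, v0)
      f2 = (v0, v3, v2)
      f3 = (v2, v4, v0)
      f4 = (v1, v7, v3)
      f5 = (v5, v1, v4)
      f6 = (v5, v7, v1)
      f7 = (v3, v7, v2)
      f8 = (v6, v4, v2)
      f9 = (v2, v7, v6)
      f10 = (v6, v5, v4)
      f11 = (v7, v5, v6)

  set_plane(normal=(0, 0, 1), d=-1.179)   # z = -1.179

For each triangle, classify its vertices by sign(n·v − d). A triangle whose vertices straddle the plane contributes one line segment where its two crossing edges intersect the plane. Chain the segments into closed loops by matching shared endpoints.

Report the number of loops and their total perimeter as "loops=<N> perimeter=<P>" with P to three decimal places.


loops=1 perimeter=9.140

Straddling triangles (8 of 12):
  (v1,v3,v0) [++-] → (-1.41, -0.58449, -1.179)–(-1.41, -0.875, -1.179)  len=0.2905
  (v4,v1,v0) [-+-] → (0.941864, -0.875, -1.179)–(-1.41, -0.875, -1.179)  len=2.3519
  (v0,v3,v2) [-+-] → (-1.41, -0.58449, -1.179)–(-1.41, 0.875, -1.179)  len=1.4595
  (v5,v1,v4) [++-] → (0.941864, -0.875, -1.179)–(1.41, -0.875, -1.179)  len=0.4681
  (v3,v7,v2) [++-] → (-0.941864, 0.875, -1.179)–(-1.41, 0.875, -1.179)  len=0.4681
  (v2,v7,v6) [-+-] → (-0.941864, 0.875, -1.179)–(1.41, 0.875, -1.179)  len=2.3519
  (v6,v5,v4) [-+-] → (1.41, 0.58449, -1.179)–(1.41, -0.875, -1.179)  len=1.4595
  (v7,v5,v6) [++-] → (1.41, 0.58449, -1.179)–(1.41, 0.875, -1.179)  len=0.2905

Chained into 1 loop(s):
  loop 1: 8 segments, perimeter = 9.1400
Total perimeter = 9.140


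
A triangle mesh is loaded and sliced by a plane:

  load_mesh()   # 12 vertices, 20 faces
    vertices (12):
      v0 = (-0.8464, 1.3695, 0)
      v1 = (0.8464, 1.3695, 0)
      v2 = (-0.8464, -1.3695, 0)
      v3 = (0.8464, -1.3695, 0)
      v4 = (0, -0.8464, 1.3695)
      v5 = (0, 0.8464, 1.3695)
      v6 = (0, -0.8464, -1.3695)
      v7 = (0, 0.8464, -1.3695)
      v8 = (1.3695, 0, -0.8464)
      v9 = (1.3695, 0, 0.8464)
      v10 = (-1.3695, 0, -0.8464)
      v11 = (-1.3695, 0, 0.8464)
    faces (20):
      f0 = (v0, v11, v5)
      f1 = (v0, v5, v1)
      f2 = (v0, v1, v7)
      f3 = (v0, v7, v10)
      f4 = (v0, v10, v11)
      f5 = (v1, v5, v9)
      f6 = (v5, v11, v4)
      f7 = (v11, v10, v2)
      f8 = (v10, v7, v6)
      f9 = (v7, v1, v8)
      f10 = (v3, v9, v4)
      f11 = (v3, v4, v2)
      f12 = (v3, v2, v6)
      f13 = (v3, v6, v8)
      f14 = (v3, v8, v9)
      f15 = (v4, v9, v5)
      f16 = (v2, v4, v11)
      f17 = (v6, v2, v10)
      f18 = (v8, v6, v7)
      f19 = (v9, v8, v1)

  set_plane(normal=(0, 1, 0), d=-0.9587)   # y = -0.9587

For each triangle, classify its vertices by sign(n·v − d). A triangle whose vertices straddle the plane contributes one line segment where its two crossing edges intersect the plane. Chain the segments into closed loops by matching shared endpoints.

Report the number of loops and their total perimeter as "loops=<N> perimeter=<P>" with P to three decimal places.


loops=1 perimeter=6.390

Straddling triangles (8 of 20):
  (v11,v10,v2) [++-] → (-1.00331, -0.9587, -0.253889)–(-1.00331, -0.9587, 0.253889)  len=0.5078
  (v3,v9,v4) [-++] → (1.00331, -0.9587, 0.253889)–(0.181707, -0.9587, 1.07549)  len=1.1619
  (v3,v4,v2) [-+-] → (0.181707, -0.9587, 1.07549)–(-0.181707, -0.9587, 1.07549)  len=0.3634
  (v3,v2,v6) [--+] → (-0.181707, -0.9587, -1.07549)–(0.181707, -0.9587, -1.07549)  len=0.3634
  (v3,v6,v8) [-++] → (0.181707, -0.9587, -1.07549)–(1.00331, -0.9587, -0.253889)  len=1.1619
  (v3,v8,v9) [-++] → (1.00331, -0.9587, -0.253889)–(1.00331, -0.9587, 0.253889)  len=0.5078
  (v2,v4,v11) [-++] → (-0.181707, -0.9587, 1.07549)–(-1.00331, -0.9587, 0.253889)  len=1.1619
  (v6,v2,v10) [+-+] → (-0.181707, -0.9587, -1.07549)–(-1.00331, -0.9587, -0.253889)  len=1.1619

Chained into 1 loop(s):
  loop 1: 8 segments, perimeter = 6.3901
Total perimeter = 6.390


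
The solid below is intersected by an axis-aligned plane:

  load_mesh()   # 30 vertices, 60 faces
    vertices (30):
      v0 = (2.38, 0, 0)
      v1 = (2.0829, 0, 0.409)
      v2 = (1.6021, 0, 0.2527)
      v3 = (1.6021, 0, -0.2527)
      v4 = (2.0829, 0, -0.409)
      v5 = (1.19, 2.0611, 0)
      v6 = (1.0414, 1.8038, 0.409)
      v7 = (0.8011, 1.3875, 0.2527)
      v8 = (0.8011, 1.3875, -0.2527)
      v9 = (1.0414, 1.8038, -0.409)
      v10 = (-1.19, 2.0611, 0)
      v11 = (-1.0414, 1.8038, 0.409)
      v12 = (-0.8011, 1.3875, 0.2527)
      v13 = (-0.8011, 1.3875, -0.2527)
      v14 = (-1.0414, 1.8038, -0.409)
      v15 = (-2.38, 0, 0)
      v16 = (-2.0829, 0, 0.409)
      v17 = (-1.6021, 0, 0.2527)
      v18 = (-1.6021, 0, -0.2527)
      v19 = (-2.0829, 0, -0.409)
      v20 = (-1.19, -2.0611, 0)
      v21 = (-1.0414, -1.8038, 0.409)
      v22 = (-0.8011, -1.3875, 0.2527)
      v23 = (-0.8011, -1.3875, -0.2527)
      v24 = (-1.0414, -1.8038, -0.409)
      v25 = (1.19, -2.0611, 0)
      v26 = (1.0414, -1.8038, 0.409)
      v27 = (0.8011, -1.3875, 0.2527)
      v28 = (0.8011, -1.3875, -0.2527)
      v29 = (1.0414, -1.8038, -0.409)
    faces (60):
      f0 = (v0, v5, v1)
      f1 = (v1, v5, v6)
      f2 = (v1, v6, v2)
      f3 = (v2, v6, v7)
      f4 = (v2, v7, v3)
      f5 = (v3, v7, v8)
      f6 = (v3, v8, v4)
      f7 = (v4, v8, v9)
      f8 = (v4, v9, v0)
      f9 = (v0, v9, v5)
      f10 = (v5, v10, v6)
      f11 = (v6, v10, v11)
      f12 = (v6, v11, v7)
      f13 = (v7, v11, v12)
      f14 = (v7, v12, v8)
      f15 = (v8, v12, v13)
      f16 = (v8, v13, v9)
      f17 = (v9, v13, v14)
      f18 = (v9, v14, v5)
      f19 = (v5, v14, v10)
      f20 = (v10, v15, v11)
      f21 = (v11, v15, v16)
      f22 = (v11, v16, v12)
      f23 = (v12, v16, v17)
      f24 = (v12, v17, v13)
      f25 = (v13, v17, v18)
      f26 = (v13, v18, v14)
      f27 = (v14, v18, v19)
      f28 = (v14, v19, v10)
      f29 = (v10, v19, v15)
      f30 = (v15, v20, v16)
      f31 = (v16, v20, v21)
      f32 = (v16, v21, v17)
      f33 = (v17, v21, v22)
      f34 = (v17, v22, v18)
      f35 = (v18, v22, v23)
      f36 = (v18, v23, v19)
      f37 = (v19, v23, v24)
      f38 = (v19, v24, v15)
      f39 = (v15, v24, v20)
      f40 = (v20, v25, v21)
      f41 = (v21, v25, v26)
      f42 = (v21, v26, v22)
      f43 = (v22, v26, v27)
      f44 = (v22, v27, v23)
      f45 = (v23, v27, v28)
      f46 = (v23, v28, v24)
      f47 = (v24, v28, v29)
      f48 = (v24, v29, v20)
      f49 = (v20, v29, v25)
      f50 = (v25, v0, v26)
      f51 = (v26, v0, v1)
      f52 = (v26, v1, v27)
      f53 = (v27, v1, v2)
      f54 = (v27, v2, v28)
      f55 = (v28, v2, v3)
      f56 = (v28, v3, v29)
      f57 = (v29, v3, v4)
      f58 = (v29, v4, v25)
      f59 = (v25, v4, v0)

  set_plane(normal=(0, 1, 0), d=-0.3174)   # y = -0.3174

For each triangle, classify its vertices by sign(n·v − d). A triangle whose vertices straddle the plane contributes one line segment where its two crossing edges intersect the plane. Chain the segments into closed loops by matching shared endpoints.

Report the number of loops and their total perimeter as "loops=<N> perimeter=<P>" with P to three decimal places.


Straddling triangles (20 of 60):
  (v15,v20,v16) [+-+] → (-2.19675, -0.3174, 0)–(-1.9454, -0.3174, 0.346016)  len=0.4277
  (v16,v20,v21) [+--] → (-1.9454, -0.3174, 0.346016)–(-1.89964, -0.3174, 0.409)  len=0.0779
  (v16,v21,v17) [+-+] → (-1.89964, -0.3174, 0.409)–(-1.50344, -0.3174, 0.280203)  len=0.4166
  (v17,v21,v22) [+--] → (-1.50344, -0.3174, 0.280203)–(-1.41887, -0.3174, 0.2527)  len=0.0889
  (v17,v22,v18) [+-+] → (-1.41887, -0.3174, 0.2527)–(-1.41887, -0.3174, -0.137086)  len=0.3898
  (v18,v22,v23) [+--] → (-1.41887, -0.3174, -0.137086)–(-1.41887, -0.3174, -0.2527)  len=0.1156
  (v18,v23,v19) [+-+] → (-1.41887, -0.3174, -0.2527)–(-1.78968, -0.3174, -0.373245)  len=0.3899
  (v19,v23,v24) [+--] → (-1.78968, -0.3174, -0.373245)–(-1.89964, -0.3174, -0.409)  len=0.1156
  (v19,v24,v15) [+-+] → (-1.89964, -0.3174, -0.409)–(-2.14446, -0.3174, -0.0719684)  len=0.4166
  (v15,v24,v20) [+--] → (-2.14446, -0.3174, -0.0719684)–(-2.19675, -0.3174, 0)  len=0.0890
  (v25,v0,v26) [-+-] → (2.19675, -0.3174, 0)–(2.14446, -0.3174, 0.0719684)  len=0.0890
  (v26,v0,v1) [-++] → (2.14446, -0.3174, 0.0719684)–(1.89964, -0.3174, 0.409)  len=0.4166
  (v26,v1,v27) [-+-] → (1.89964, -0.3174, 0.409)–(1.78968, -0.3174, 0.373245)  len=0.1156
  (v27,v1,v2) [-++] → (1.78968, -0.3174, 0.373245)–(1.41887, -0.3174, 0.2527)  len=0.3899
  (v27,v2,v28) [-+-] → (1.41887, -0.3174, 0.2527)–(1.41887, -0.3174, 0.137086)  len=0.1156
  (v28,v2,v3) [-++] → (1.41887, -0.3174, 0.137086)–(1.41887, -0.3174, -0.2527)  len=0.3898
  (v28,v3,v29) [-+-] → (1.41887, -0.3174, -0.2527)–(1.50344, -0.3174, -0.280203)  len=0.0889
  (v29,v3,v4) [-++] → (1.50344, -0.3174, -0.280203)–(1.89964, -0.3174, -0.409)  len=0.4166
  (v29,v4,v25) [-+-] → (1.89964, -0.3174, -0.409)–(1.9454, -0.3174, -0.346016)  len=0.0779
  (v25,v4,v0) [-++] → (1.9454, -0.3174, -0.346016)–(2.19675, -0.3174, 0)  len=0.4277

Chained into 2 loop(s):
  loop 1: 10 segments, perimeter = 2.5275
  loop 2: 10 segments, perimeter = 2.5275
Total perimeter = 5.055

loops=2 perimeter=5.055


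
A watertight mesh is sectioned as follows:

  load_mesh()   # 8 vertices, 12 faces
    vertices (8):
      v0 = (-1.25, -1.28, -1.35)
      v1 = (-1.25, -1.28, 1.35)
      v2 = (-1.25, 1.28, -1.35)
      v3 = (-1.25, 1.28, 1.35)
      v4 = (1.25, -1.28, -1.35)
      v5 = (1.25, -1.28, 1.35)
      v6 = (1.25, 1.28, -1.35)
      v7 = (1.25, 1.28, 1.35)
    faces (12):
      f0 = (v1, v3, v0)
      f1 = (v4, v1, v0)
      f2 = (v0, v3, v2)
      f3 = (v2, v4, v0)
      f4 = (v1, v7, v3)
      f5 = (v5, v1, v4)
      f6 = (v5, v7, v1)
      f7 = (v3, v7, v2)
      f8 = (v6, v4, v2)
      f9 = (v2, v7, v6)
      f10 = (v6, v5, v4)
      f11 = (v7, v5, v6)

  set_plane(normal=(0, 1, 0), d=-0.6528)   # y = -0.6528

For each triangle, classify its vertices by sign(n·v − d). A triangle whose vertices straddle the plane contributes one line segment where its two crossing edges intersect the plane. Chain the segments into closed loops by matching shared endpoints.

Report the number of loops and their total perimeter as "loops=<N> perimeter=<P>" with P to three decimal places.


Straddling triangles (8 of 12):
  (v1,v3,v0) [-+-] → (-1.25, -0.6528, 1.35)–(-1.25, -0.6528, -0.6885)  len=2.0385
  (v0,v3,v2) [-++] → (-1.25, -0.6528, -0.6885)–(-1.25, -0.6528, -1.35)  len=0.6615
  (v2,v4,v0) [+--] → (0.6375, -0.6528, -1.35)–(-1.25, -0.6528, -1.35)  len=1.8875
  (v1,v7,v3) [-++] → (-0.6375, -0.6528, 1.35)–(-1.25, -0.6528, 1.35)  len=0.6125
  (v5,v7,v1) [-+-] → (1.25, -0.6528, 1.35)–(-0.6375, -0.6528, 1.35)  len=1.8875
  (v6,v4,v2) [+-+] → (1.25, -0.6528, -1.35)–(0.6375, -0.6528, -1.35)  len=0.6125
  (v6,v5,v4) [+--] → (1.25, -0.6528, 0.6885)–(1.25, -0.6528, -1.35)  len=2.0385
  (v7,v5,v6) [+-+] → (1.25, -0.6528, 1.35)–(1.25, -0.6528, 0.6885)  len=0.6615

Chained into 1 loop(s):
  loop 1: 8 segments, perimeter = 10.4000
Total perimeter = 10.400

loops=1 perimeter=10.400


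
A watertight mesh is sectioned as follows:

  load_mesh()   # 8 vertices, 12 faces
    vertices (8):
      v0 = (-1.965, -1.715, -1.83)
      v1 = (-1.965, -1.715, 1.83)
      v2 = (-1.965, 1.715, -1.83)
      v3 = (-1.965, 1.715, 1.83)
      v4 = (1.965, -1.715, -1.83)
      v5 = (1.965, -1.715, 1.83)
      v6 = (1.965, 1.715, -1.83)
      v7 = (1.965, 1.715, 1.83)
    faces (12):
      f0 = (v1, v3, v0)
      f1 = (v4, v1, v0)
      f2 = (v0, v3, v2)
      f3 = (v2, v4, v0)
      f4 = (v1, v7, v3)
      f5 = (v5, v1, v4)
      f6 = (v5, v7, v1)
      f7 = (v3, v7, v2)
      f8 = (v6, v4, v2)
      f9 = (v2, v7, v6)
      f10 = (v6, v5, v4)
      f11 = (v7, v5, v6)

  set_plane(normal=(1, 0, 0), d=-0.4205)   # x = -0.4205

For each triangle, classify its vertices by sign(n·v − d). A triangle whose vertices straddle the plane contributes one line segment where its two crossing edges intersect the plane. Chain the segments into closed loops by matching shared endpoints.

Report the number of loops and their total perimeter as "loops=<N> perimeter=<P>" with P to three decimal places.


Straddling triangles (8 of 12):
  (v4,v1,v0) [+--] → (-0.4205, -1.715, 0.391611)–(-0.4205, -1.715, -1.83)  len=2.2216
  (v2,v4,v0) [-+-] → (-0.4205, 0.367001, -1.83)–(-0.4205, -1.715, -1.83)  len=2.0820
  (v1,v7,v3) [-+-] → (-0.4205, -0.367001, 1.83)–(-0.4205, 1.715, 1.83)  len=2.0820
  (v5,v1,v4) [+-+] → (-0.4205, -1.715, 1.83)–(-0.4205, -1.715, 0.391611)  len=1.4384
  (v5,v7,v1) [++-] → (-0.4205, -0.367001, 1.83)–(-0.4205, -1.715, 1.83)  len=1.3480
  (v3,v7,v2) [-+-] → (-0.4205, 1.715, 1.83)–(-0.4205, 1.715, -0.391611)  len=2.2216
  (v6,v4,v2) [++-] → (-0.4205, 0.367001, -1.83)–(-0.4205, 1.715, -1.83)  len=1.3480
  (v2,v7,v6) [-++] → (-0.4205, 1.715, -0.391611)–(-0.4205, 1.715, -1.83)  len=1.4384

Chained into 1 loop(s):
  loop 1: 8 segments, perimeter = 14.1800
Total perimeter = 14.180

loops=1 perimeter=14.180


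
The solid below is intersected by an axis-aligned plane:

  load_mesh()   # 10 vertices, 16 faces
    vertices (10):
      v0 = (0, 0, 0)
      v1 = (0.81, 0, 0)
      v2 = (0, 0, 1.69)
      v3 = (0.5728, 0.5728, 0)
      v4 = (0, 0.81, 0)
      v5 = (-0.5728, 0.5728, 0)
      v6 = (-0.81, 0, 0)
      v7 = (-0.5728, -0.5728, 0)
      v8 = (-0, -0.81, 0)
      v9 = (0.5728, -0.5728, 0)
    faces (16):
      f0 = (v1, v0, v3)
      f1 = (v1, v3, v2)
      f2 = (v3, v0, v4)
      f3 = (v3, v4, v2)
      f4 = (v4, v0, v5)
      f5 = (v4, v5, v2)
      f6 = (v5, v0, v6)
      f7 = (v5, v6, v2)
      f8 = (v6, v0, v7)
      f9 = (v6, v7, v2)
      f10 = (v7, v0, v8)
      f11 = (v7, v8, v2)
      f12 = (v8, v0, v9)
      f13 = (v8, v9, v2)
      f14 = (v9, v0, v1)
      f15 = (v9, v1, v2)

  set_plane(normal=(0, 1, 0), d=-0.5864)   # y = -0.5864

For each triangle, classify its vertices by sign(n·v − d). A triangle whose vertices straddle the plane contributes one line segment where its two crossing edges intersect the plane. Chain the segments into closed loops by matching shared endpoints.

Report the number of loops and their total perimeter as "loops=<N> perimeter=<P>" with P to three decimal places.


Straddling triangles (4 of 16):
  (v7,v0,v8) [++-] → (0, -0.5864, 0)–(-0.539958, -0.5864, 0)  len=0.5400
  (v7,v8,v2) [+-+] → (-0.539958, -0.5864, 0)–(0, -0.5864, 0.466523)  len=0.7136
  (v8,v0,v9) [-++] → (0, -0.5864, 0)–(0.539958, -0.5864, 0)  len=0.5400
  (v8,v9,v2) [-++] → (0.539958, -0.5864, 0)–(0, -0.5864, 0.466523)  len=0.7136

Chained into 1 loop(s):
  loop 1: 4 segments, perimeter = 2.5071
Total perimeter = 2.507

loops=1 perimeter=2.507


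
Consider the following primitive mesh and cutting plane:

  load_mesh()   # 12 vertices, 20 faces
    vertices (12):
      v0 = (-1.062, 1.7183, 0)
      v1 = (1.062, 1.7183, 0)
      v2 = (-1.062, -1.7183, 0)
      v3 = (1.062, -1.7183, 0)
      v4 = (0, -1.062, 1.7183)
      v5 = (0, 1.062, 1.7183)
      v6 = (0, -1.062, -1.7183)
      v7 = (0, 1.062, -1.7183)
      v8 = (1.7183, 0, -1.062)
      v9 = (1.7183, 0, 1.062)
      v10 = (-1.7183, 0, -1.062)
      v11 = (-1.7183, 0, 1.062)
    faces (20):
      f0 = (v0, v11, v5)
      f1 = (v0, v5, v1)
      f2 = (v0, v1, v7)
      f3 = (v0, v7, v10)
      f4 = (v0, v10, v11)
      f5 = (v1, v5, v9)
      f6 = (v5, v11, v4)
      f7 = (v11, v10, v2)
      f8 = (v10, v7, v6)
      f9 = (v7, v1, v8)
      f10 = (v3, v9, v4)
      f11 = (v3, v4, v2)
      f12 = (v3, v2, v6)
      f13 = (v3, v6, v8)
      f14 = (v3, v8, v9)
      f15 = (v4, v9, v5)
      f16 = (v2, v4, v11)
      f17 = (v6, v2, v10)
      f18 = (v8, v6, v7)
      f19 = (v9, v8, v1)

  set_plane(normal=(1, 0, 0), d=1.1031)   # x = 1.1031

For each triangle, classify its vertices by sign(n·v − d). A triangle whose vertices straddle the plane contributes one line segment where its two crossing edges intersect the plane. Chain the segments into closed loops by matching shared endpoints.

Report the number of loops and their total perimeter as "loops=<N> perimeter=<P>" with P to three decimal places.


loops=1 perimeter=8.748

Straddling triangles (8 of 20):
  (v1,v5,v9) [--+] → (1.1031, 0.380226, 1.29697)–(1.1031, 1.61069, 0.0665065)  len=1.7401
  (v7,v1,v8) [--+] → (1.1031, 1.61069, -0.0665065)–(1.1031, 0.380226, -1.29697)  len=1.7401
  (v3,v9,v4) [-+-] → (1.1031, -1.61069, 0.0665065)–(1.1031, -0.380226, 1.29697)  len=1.7401
  (v3,v6,v8) [--+] → (1.1031, -0.380226, -1.29697)–(1.1031, -1.61069, -0.0665065)  len=1.7401
  (v3,v8,v9) [-++] → (1.1031, -1.61069, -0.0665065)–(1.1031, -1.61069, 0.0665065)  len=0.1330
  (v4,v9,v5) [-+-] → (1.1031, -0.380226, 1.29697)–(1.1031, 0.380226, 1.29697)  len=0.7605
  (v8,v6,v7) [+--] → (1.1031, -0.380226, -1.29697)–(1.1031, 0.380226, -1.29697)  len=0.7605
  (v9,v8,v1) [++-] → (1.1031, 1.61069, -0.0665065)–(1.1031, 1.61069, 0.0665065)  len=0.1330

Chained into 1 loop(s):
  loop 1: 8 segments, perimeter = 8.7475
Total perimeter = 8.748


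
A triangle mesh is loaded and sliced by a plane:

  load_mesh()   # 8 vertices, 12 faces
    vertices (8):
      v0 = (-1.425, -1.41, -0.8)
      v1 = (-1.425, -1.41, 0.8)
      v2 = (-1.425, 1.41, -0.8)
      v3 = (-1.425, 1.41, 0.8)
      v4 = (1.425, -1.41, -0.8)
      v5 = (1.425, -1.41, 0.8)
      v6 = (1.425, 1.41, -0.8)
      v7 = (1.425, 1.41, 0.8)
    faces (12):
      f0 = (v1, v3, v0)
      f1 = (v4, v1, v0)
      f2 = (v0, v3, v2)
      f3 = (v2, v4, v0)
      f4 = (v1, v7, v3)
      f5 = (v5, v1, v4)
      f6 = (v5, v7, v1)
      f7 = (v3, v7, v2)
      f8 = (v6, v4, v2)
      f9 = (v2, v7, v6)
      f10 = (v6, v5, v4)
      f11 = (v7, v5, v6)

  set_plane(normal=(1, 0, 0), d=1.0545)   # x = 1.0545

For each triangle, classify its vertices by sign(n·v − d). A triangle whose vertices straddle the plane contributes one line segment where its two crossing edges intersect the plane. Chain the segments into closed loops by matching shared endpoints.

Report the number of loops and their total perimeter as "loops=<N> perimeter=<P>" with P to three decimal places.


Straddling triangles (8 of 12):
  (v4,v1,v0) [+--] → (1.0545, -1.41, -0.592)–(1.0545, -1.41, -0.8)  len=0.2080
  (v2,v4,v0) [-+-] → (1.0545, -1.0434, -0.8)–(1.0545, -1.41, -0.8)  len=0.3666
  (v1,v7,v3) [-+-] → (1.0545, 1.0434, 0.8)–(1.0545, 1.41, 0.8)  len=0.3666
  (v5,v1,v4) [+-+] → (1.0545, -1.41, 0.8)–(1.0545, -1.41, -0.592)  len=1.3920
  (v5,v7,v1) [++-] → (1.0545, 1.0434, 0.8)–(1.0545, -1.41, 0.8)  len=2.4534
  (v3,v7,v2) [-+-] → (1.0545, 1.41, 0.8)–(1.0545, 1.41, 0.592)  len=0.2080
  (v6,v4,v2) [++-] → (1.0545, -1.0434, -0.8)–(1.0545, 1.41, -0.8)  len=2.4534
  (v2,v7,v6) [-++] → (1.0545, 1.41, 0.592)–(1.0545, 1.41, -0.8)  len=1.3920

Chained into 1 loop(s):
  loop 1: 8 segments, perimeter = 8.8400
Total perimeter = 8.840

loops=1 perimeter=8.840


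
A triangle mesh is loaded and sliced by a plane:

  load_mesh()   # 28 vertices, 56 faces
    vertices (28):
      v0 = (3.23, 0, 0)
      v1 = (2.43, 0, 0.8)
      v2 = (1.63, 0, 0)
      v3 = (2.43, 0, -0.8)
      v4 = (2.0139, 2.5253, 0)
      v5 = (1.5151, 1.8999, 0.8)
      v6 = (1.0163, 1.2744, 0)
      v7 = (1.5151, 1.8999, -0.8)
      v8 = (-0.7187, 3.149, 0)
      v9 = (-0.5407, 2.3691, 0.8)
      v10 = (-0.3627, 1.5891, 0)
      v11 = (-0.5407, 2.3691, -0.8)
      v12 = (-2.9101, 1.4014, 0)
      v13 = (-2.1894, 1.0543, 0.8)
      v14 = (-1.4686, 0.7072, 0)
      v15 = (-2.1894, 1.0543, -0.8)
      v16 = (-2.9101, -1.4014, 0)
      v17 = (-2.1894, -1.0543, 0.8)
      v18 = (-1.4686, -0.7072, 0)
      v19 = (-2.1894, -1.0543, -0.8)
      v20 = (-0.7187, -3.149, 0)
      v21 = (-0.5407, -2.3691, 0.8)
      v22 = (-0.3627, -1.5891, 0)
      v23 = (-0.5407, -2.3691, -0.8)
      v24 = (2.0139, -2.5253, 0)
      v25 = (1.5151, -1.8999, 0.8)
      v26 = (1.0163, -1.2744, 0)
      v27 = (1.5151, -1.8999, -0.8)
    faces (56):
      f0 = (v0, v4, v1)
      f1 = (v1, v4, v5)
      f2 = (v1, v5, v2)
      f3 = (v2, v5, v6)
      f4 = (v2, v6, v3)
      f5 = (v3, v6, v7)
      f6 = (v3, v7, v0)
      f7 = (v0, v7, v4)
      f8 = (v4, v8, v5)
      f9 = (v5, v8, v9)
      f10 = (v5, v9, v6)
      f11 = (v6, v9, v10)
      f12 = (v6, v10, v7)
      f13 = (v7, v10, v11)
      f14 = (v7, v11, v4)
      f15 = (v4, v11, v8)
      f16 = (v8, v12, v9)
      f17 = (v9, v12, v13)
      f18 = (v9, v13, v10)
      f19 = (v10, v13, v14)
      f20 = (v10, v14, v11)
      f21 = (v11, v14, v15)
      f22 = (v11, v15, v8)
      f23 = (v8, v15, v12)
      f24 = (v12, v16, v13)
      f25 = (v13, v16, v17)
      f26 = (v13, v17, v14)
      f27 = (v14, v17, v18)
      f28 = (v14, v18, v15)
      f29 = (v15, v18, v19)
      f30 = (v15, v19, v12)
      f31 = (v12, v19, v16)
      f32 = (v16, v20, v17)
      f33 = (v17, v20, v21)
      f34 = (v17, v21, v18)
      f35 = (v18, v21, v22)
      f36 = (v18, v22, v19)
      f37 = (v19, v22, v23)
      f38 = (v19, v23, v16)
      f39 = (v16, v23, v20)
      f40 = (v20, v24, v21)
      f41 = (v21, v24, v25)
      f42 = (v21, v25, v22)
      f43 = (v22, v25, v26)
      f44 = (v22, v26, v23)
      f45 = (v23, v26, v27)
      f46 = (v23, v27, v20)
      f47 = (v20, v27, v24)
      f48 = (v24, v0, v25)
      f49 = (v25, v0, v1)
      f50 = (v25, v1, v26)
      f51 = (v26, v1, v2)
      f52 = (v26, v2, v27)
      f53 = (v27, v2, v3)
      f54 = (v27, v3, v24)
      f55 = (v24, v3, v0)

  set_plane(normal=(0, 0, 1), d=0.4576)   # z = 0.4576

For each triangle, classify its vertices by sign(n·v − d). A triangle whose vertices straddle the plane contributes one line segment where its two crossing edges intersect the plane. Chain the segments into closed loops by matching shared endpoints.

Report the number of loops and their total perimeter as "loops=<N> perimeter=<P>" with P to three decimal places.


Straddling triangles (28 of 56):
  (v0,v4,v1) [--+] → (2.25191, 1.08083, 0.4576)–(2.7724, 0, 0.4576)  len=1.1996
  (v1,v4,v5) [+-+] → (2.25191, 1.08083, 0.4576)–(1.72859, 2.16757, 0.4576)  len=1.2062
  (v1,v5,v2) [++-] → (1.56428, 1.08674, 0.4576)–(2.0876, 0, 0.4576)  len=1.2062
  (v2,v5,v6) [-+-] → (1.56428, 1.08674, 0.4576)–(1.30161, 1.63219, 0.4576)  len=0.6054
  (v4,v8,v5) [--+] → (0.559034, 2.43451, 0.4576)–(1.72859, 2.16757, 0.4576)  len=1.1996
  (v5,v8,v9) [+-+] → (0.559034, 2.43451, 0.4576)–(-0.616884, 2.7029, 0.4576)  len=1.2062
  (v5,v9,v6) [++-] → (0.125696, 1.90057, 0.4576)–(1.30161, 1.63219, 0.4576)  len=1.2062
  (v6,v9,v10) [-+-] → (0.125696, 1.90057, 0.4576)–(-0.464516, 2.03526, 0.4576)  len=0.6054
  (v8,v12,v9) [--+] → (-1.5548, 1.95492, 0.4576)–(-0.616884, 2.7029, 0.4576)  len=1.1996
  (v9,v12,v13) [+-+] → (-1.5548, 1.95492, 0.4576)–(-2.49786, 1.20286, 0.4576)  len=1.2062
  (v9,v13,v10) [++-] → (-1.40757, 1.28319, 0.4576)–(-0.464516, 2.03526, 0.4576)  len=1.2062
  (v10,v13,v14) [-+-] → (-1.40757, 1.28319, 0.4576)–(-1.8809, 0.905741, 0.4576)  len=0.6054
  (v12,v16,v13) [--+] → (-2.49786, 0.0032604, 0.4576)–(-2.49786, 1.20286, 0.4576)  len=1.1996
  (v13,v16,v17) [+-+] → (-2.49786, 0.0032604, 0.4576)–(-2.49786, -1.20286, 0.4576)  len=1.2061
  (v13,v17,v14) [++-] → (-1.8809, -0.300378, 0.4576)–(-1.8809, 0.905741, 0.4576)  len=1.2061
  (v14,v17,v18) [-+-] → (-1.8809, -0.300378, 0.4576)–(-1.8809, -0.905741, 0.4576)  len=0.6054
  (v16,v20,v17) [--+] → (-1.55994, -1.95083, 0.4576)–(-2.49786, -1.20286, 0.4576)  len=1.1996
  (v17,v20,v21) [+-+] → (-1.55994, -1.95083, 0.4576)–(-0.616884, -2.7029, 0.4576)  len=1.2062
  (v17,v21,v18) [++-] → (-0.937841, -1.65781, 0.4576)–(-1.8809, -0.905741, 0.4576)  len=1.2062
  (v18,v21,v22) [-+-] → (-0.937841, -1.65781, 0.4576)–(-0.464516, -2.03526, 0.4576)  len=0.6054
  (v20,v24,v21) [--+] → (0.552669, -2.43595, 0.4576)–(-0.616884, -2.7029, 0.4576)  len=1.1996
  (v21,v24,v25) [+-+] → (0.552669, -2.43595, 0.4576)–(1.72859, -2.16757, 0.4576)  len=1.2062
  (v21,v25,v22) [++-] → (0.711402, -1.76688, 0.4576)–(-0.464516, -2.03526, 0.4576)  len=1.2062
  (v22,v25,v26) [-+-] → (0.711402, -1.76688, 0.4576)–(1.30161, -1.63219, 0.4576)  len=0.6054
  (v24,v0,v25) [--+] → (2.24908, -1.08674, 0.4576)–(1.72859, -2.16757, 0.4576)  len=1.1996
  (v25,v0,v1) [+-+] → (2.24908, -1.08674, 0.4576)–(2.7724, 0, 0.4576)  len=1.2062
  (v25,v1,v26) [++-] → (1.82494, -0.545443, 0.4576)–(1.30161, -1.63219, 0.4576)  len=1.2062
  (v26,v1,v2) [-+-] → (1.82494, -0.545443, 0.4576)–(2.0876, 0, 0.4576)  len=0.6054

Chained into 2 loop(s):
  loop 1: 14 segments, perimeter = 16.8406
  loop 2: 14 segments, perimeter = 12.6809
Total perimeter = 29.522

loops=2 perimeter=29.522


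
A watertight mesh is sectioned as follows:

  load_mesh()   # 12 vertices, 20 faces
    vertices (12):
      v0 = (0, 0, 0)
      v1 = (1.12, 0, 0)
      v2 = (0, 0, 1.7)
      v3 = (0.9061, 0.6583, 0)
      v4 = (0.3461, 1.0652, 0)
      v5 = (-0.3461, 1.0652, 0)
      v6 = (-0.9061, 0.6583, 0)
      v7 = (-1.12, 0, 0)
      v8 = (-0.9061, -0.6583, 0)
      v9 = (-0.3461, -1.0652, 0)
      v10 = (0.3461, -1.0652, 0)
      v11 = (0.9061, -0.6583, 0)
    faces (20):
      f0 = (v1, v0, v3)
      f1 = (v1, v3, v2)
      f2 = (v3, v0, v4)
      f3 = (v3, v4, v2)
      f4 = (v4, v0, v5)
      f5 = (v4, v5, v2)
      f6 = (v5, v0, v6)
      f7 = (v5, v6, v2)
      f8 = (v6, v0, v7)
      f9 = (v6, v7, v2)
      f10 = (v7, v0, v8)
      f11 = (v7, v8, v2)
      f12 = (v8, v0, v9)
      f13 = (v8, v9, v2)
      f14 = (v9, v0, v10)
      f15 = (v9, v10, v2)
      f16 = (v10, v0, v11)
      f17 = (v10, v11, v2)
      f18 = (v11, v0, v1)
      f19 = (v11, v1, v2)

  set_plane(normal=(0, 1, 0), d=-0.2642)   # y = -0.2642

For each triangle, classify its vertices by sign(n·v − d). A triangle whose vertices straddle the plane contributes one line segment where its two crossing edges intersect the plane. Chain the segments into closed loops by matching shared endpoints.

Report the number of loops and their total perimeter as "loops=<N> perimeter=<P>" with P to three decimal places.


Straddling triangles (10 of 20):
  (v7,v0,v8) [++-] → (-0.363651, -0.2642, 0)–(-1.03415, -0.2642, 0)  len=0.6705
  (v7,v8,v2) [+-+] → (-1.03415, -0.2642, 0)–(-0.363651, -0.2642, 1.01773)  len=1.2187
  (v8,v0,v9) [-+-] → (-0.363651, -0.2642, 0)–(-0.0858427, -0.2642, 0)  len=0.2778
  (v8,v9,v2) [--+] → (-0.0858427, -0.2642, 1.27835)–(-0.363651, -0.2642, 1.01773)  len=0.3809
  (v9,v0,v10) [-+-] → (-0.0858427, -0.2642, 0)–(0.0858427, -0.2642, 0)  len=0.1717
  (v9,v10,v2) [--+] → (0.0858427, -0.2642, 1.27835)–(-0.0858427, -0.2642, 1.27835)  len=0.1717
  (v10,v0,v11) [-+-] → (0.0858427, -0.2642, 0)–(0.363651, -0.2642, 0)  len=0.2778
  (v10,v11,v2) [--+] → (0.363651, -0.2642, 1.01773)–(0.0858427, -0.2642, 1.27835)  len=0.3809
  (v11,v0,v1) [-++] → (0.363651, -0.2642, 0)–(1.03415, -0.2642, 0)  len=0.6705
  (v11,v1,v2) [-++] → (1.03415, -0.2642, 0)–(0.363651, -0.2642, 1.01773)  len=1.2187

Chained into 1 loop(s):
  loop 1: 10 segments, perimeter = 5.4393
Total perimeter = 5.439

loops=1 perimeter=5.439


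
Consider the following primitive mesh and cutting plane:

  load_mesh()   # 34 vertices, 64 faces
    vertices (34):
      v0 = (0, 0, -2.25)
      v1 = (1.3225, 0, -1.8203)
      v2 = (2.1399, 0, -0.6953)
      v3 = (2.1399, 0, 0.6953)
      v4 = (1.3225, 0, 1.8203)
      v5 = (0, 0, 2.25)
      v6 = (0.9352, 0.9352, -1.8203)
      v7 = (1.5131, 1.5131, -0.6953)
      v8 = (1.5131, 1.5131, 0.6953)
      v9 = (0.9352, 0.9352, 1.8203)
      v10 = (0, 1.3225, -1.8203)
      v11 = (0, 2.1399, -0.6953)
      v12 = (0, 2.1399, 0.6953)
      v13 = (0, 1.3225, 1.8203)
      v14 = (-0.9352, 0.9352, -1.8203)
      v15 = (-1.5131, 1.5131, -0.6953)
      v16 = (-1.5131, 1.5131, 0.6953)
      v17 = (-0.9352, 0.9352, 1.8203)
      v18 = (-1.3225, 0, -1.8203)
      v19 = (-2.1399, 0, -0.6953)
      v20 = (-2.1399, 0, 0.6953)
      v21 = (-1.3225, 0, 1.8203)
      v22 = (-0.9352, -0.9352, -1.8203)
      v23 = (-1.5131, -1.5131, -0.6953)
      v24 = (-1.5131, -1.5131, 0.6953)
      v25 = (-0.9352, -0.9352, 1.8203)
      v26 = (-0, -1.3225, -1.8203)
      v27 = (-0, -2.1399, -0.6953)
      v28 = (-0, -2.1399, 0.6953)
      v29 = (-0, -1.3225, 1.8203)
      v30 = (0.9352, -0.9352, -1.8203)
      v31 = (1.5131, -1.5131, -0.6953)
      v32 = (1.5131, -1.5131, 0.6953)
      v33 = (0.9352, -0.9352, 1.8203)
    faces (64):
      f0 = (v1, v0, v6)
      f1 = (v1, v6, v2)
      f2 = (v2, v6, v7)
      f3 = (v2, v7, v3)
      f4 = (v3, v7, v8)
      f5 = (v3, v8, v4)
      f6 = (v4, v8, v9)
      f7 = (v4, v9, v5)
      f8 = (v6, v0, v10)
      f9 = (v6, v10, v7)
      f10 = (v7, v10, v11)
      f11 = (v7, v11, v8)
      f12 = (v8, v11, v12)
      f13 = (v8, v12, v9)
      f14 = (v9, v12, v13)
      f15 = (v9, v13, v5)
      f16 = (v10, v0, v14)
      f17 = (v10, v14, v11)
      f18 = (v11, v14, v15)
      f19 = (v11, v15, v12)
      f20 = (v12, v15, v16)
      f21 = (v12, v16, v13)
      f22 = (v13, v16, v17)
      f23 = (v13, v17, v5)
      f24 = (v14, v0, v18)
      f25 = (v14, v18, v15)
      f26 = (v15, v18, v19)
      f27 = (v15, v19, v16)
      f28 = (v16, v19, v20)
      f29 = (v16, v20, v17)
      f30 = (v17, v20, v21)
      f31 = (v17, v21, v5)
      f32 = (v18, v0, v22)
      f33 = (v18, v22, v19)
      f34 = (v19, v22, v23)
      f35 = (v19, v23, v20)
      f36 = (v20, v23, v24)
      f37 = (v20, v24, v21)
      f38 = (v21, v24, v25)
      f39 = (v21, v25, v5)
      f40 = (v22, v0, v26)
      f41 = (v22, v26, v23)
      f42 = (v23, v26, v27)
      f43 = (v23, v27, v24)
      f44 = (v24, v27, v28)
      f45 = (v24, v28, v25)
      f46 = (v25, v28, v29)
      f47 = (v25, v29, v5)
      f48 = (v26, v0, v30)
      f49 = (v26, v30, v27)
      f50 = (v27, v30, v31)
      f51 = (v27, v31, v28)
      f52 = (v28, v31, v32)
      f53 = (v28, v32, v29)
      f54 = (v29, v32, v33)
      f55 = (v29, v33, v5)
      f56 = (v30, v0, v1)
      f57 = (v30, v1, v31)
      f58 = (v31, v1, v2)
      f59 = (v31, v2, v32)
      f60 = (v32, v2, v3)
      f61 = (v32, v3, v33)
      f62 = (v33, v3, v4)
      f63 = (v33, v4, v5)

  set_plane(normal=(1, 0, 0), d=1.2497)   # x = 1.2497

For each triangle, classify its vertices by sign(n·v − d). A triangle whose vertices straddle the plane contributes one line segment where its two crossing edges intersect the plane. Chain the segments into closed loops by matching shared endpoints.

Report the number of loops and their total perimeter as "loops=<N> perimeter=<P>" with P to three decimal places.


Straddling triangles (20 of 64):
  (v1,v0,v6) [+--] → (1.2497, 0, -1.84395)–(1.2497, 0.175788, -1.8203)  len=0.1774
  (v1,v6,v2) [+-+] → (1.2497, 0.175788, -1.8203)–(1.2497, 0.691056, -1.52661)  len=0.5931
  (v2,v6,v7) [+-+] → (1.2497, 0.691056, -1.52661)–(1.2497, 1.2497, -1.20806)  len=0.6431
  (v4,v8,v9) [++-] → (1.2497, 1.2497, 1.20806)–(1.2497, 0.175788, 1.8203)  len=1.2362
  (v4,v9,v5) [+--] → (1.2497, 0.175788, 1.8203)–(1.2497, 0, 1.84395)  len=0.1774
  (v6,v10,v7) [--+] → (1.2497, 1.47992, -0.89114)–(1.2497, 1.2497, -1.20806)  len=0.3917
  (v7,v10,v11) [+--] → (1.2497, 1.47992, -0.89114)–(1.2497, 1.62221, -0.6953)  len=0.2421
  (v7,v11,v8) [+-+] → (1.2497, 1.62221, -0.6953)–(1.2497, 1.62221, 0.453225)  len=1.1485
  (v8,v11,v12) [+--] → (1.2497, 1.62221, 0.453225)–(1.2497, 1.62221, 0.6953)  len=0.2421
  (v8,v12,v9) [+--] → (1.2497, 1.62221, 0.6953)–(1.2497, 1.2497, 1.20806)  len=0.6338
  (v27,v30,v31) [--+] → (1.2497, -1.2497, -1.20806)–(1.2497, -1.62221, -0.6953)  len=0.6338
  (v27,v31,v28) [-+-] → (1.2497, -1.62221, -0.6953)–(1.2497, -1.62221, -0.453225)  len=0.2421
  (v28,v31,v32) [-++] → (1.2497, -1.62221, -0.453225)–(1.2497, -1.62221, 0.6953)  len=1.1485
  (v28,v32,v29) [-+-] → (1.2497, -1.62221, 0.6953)–(1.2497, -1.47992, 0.89114)  len=0.2421
  (v29,v32,v33) [-+-] → (1.2497, -1.47992, 0.89114)–(1.2497, -1.2497, 1.20806)  len=0.3917
  (v30,v0,v1) [--+] → (1.2497, 0, -1.84395)–(1.2497, -0.175788, -1.8203)  len=0.1774
  (v30,v1,v31) [-++] → (1.2497, -0.175788, -1.8203)–(1.2497, -1.2497, -1.20806)  len=1.2362
  (v32,v3,v33) [++-] → (1.2497, -0.691056, 1.52661)–(1.2497, -1.2497, 1.20806)  len=0.6431
  (v33,v3,v4) [-++] → (1.2497, -0.691056, 1.52661)–(1.2497, -0.175788, 1.8203)  len=0.5931
  (v33,v4,v5) [-+-] → (1.2497, -0.175788, 1.8203)–(1.2497, 0, 1.84395)  len=0.1774

Chained into 1 loop(s):
  loop 1: 20 segments, perimeter = 10.9705
Total perimeter = 10.971

loops=1 perimeter=10.971


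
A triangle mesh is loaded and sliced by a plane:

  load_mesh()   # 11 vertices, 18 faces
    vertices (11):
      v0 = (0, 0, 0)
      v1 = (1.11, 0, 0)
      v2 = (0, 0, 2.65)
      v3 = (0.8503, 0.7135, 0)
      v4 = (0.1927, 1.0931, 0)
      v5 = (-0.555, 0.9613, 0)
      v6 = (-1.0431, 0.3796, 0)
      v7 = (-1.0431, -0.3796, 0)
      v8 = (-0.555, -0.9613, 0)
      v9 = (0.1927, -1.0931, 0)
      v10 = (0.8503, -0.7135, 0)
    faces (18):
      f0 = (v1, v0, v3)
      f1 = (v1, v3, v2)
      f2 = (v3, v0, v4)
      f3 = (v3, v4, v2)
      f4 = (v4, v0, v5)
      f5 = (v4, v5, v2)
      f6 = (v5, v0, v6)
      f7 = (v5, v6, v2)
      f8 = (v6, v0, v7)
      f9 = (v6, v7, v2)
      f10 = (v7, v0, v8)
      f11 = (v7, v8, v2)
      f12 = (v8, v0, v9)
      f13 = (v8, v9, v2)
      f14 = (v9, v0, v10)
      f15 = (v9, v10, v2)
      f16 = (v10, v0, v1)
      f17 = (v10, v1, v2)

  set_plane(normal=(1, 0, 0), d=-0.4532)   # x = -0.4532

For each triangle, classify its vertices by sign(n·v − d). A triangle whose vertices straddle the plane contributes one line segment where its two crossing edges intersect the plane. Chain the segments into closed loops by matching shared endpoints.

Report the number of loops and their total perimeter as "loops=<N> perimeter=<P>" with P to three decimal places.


Straddling triangles (10 of 18):
  (v4,v0,v5) [++-] → (-0.4532, 0.784975, 0)–(-0.4532, 0.979245, 0)  len=0.1943
  (v4,v5,v2) [+-+] → (-0.4532, 0.979245, 0)–(-0.4532, 0.784975, 0.486072)  len=0.5235
  (v5,v0,v6) [-+-] → (-0.4532, 0.784975, 0)–(-0.4532, 0.164926, 0)  len=0.6200
  (v5,v6,v2) [--+] → (-0.4532, 0.164926, 1.49864)–(-0.4532, 0.784975, 0.486072)  len=1.1873
  (v6,v0,v7) [-+-] → (-0.4532, 0.164926, 0)–(-0.4532, -0.164926, 0)  len=0.3299
  (v6,v7,v2) [--+] → (-0.4532, -0.164926, 1.49864)–(-0.4532, 0.164926, 1.49864)  len=0.3299
  (v7,v0,v8) [-+-] → (-0.4532, -0.164926, 0)–(-0.4532, -0.784975, 0)  len=0.6200
  (v7,v8,v2) [--+] → (-0.4532, -0.784975, 0.486072)–(-0.4532, -0.164926, 1.49864)  len=1.1873
  (v8,v0,v9) [-++] → (-0.4532, -0.784975, 0)–(-0.4532, -0.979245, 0)  len=0.1943
  (v8,v9,v2) [-++] → (-0.4532, -0.979245, 0)–(-0.4532, -0.784975, 0.486072)  len=0.5235

Chained into 1 loop(s):
  loop 1: 10 segments, perimeter = 5.7099
Total perimeter = 5.710

loops=1 perimeter=5.710


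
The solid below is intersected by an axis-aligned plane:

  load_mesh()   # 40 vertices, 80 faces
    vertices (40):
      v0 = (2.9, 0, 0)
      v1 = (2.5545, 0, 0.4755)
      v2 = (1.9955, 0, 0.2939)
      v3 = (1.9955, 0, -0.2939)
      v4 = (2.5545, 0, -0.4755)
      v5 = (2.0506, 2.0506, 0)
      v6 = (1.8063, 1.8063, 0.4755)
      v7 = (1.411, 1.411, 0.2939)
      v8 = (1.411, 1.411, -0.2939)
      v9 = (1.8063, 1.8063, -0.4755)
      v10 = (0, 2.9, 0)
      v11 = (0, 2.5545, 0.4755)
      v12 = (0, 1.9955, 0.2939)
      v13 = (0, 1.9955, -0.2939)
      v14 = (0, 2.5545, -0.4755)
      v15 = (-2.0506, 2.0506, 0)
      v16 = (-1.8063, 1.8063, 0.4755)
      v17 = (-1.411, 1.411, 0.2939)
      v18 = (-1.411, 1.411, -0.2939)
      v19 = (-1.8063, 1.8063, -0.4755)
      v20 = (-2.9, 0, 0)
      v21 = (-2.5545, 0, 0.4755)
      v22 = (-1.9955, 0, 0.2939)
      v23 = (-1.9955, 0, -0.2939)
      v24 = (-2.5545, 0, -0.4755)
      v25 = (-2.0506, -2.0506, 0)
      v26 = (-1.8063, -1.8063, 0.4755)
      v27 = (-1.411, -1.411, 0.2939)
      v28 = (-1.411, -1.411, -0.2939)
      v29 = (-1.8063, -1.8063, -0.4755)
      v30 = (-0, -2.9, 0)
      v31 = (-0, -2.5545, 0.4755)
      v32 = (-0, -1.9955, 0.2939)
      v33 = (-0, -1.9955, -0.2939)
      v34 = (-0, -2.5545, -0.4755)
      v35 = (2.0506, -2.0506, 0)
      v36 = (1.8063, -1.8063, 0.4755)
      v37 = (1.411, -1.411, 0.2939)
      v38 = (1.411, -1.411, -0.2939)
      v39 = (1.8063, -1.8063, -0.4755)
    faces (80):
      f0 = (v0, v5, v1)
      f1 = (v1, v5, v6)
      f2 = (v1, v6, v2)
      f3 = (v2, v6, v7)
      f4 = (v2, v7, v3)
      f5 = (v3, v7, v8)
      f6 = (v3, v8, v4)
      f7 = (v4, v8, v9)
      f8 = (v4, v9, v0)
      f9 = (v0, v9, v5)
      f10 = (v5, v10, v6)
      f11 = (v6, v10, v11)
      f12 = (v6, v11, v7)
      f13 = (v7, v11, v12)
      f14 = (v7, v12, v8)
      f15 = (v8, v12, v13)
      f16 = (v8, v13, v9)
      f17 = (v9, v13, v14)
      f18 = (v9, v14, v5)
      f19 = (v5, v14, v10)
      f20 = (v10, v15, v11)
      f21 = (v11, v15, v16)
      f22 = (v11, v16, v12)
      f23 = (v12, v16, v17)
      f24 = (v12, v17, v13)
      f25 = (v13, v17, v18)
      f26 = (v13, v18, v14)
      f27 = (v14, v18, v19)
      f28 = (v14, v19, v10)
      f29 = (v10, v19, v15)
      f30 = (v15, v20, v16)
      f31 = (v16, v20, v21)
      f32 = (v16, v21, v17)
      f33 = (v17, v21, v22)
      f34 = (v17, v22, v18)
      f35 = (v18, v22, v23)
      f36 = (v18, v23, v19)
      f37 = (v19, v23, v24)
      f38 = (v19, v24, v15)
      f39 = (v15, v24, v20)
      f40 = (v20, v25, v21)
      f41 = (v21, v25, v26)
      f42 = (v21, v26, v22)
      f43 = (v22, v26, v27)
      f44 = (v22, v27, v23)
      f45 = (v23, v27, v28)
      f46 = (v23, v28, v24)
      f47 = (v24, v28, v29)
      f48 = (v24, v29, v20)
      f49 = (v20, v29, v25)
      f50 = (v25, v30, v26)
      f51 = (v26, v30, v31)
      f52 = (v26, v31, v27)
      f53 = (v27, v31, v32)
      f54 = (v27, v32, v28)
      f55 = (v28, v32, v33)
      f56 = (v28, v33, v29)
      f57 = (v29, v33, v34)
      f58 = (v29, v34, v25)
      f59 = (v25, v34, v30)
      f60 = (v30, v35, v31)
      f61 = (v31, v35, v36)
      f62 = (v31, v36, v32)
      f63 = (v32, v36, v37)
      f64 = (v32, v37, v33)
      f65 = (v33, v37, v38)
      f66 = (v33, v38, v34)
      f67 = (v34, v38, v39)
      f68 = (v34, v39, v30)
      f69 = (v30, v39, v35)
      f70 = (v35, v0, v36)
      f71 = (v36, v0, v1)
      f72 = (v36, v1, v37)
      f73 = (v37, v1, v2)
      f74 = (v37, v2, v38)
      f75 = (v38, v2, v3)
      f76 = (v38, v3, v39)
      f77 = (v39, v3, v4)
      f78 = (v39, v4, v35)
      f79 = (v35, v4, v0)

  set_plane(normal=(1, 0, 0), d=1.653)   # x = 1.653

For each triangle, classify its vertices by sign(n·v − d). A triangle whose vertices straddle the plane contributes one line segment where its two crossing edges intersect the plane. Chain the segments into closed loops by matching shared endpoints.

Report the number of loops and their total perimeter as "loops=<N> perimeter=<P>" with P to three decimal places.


loops=2 perimeter=7.773

Straddling triangles (24 of 80):
  (v2,v6,v7) [++-] → (1.653, 1.653, 0.405074)–(1.653, 0.826805, 0.2939)  len=0.8336
  (v2,v7,v3) [+-+] → (1.653, 0.826805, 0.2939)–(1.653, 0.826805, 0.0505337)  len=0.2434
  (v3,v7,v8) [+--] → (1.653, 0.826805, 0.0505337)–(1.653, 0.826805, -0.2939)  len=0.3444
  (v3,v8,v4) [+-+] → (1.653, 0.826805, -0.2939)–(1.653, 1.11239, -0.332332)  len=0.2882
  (v4,v8,v9) [+-+] → (1.653, 1.11239, -0.332332)–(1.653, 1.653, -0.405074)  len=0.5455
  (v5,v10,v6) [+-+] → (1.653, 2.21529, 0)–(1.653, 1.89912, 0.435144)  len=0.5379
  (v6,v10,v11) [+--] → (1.653, 1.89912, 0.435144)–(1.653, 1.8698, 0.4755)  len=0.0499
  (v6,v11,v7) [+--] → (1.653, 1.8698, 0.4755)–(1.653, 1.653, 0.405074)  len=0.2280
  (v8,v13,v9) [--+] → (1.653, 1.82236, -0.460088)–(1.653, 1.653, -0.405074)  len=0.1781
  (v9,v13,v14) [+--] → (1.653, 1.82236, -0.460088)–(1.653, 1.8698, -0.4755)  len=0.0499
  (v9,v14,v5) [+-+] → (1.653, 1.8698, -0.4755)–(1.653, 2.1483, -0.0921968)  len=0.4738
  (v5,v14,v10) [+--] → (1.653, 2.1483, -0.0921968)–(1.653, 2.21529, 0)  len=0.1140
  (v30,v35,v31) [-+-] → (1.653, -2.21529, 0)–(1.653, -2.1483, 0.0921968)  len=0.1140
  (v31,v35,v36) [-++] → (1.653, -2.1483, 0.0921968)–(1.653, -1.8698, 0.4755)  len=0.4738
  (v31,v36,v32) [-+-] → (1.653, -1.8698, 0.4755)–(1.653, -1.82236, 0.460088)  len=0.0499
  (v32,v36,v37) [-+-] → (1.653, -1.82236, 0.460088)–(1.653, -1.653, 0.405074)  len=0.1781
  (v34,v38,v39) [--+] → (1.653, -1.653, -0.405074)–(1.653, -1.8698, -0.4755)  len=0.2280
  (v34,v39,v30) [-+-] → (1.653, -1.8698, -0.4755)–(1.653, -1.89912, -0.435144)  len=0.0499
  (v30,v39,v35) [-++] → (1.653, -1.89912, -0.435144)–(1.653, -2.21529, 0)  len=0.5379
  (v36,v1,v37) [++-] → (1.653, -1.11239, 0.332332)–(1.653, -1.653, 0.405074)  len=0.5455
  (v37,v1,v2) [-++] → (1.653, -1.11239, 0.332332)–(1.653, -0.826805, 0.2939)  len=0.2882
  (v37,v2,v38) [-+-] → (1.653, -0.826805, 0.2939)–(1.653, -0.826805, -0.0505337)  len=0.3444
  (v38,v2,v3) [-++] → (1.653, -0.826805, -0.0505337)–(1.653, -0.826805, -0.2939)  len=0.2434
  (v38,v3,v39) [-++] → (1.653, -0.826805, -0.2939)–(1.653, -1.653, -0.405074)  len=0.8336

Chained into 2 loop(s):
  loop 1: 12 segments, perimeter = 3.8865
  loop 2: 12 segments, perimeter = 3.8865
Total perimeter = 7.773
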